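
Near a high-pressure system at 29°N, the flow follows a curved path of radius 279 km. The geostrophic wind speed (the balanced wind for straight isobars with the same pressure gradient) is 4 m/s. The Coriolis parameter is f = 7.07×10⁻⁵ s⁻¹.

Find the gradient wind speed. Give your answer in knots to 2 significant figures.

11 knots

Around a high, pressure-gradient force acts outward with centrifugal, so Coriolis balances both:
fV = (1/ρ)|∂P/∂n| + V²/R  →  V² − fR·V + fR·V_g = 0
With fR = 7.07×10⁻⁵ × 279×10³ m = 19.7 m/s:
V = [fR − √((fR)² − 4 fR V_g)]/2 = [19.7 − √(19.7² − 4×19.7×4)]/2 = 5.58 m/s
Supergeostrophic (V > V_g = 4 m/s), as expected around a high.
Converting: 5.58 m/s × 1.944 = 11 knots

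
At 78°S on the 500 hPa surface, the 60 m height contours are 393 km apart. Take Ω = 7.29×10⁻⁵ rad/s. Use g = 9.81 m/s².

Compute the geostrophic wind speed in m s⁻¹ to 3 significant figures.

Coriolis parameter at 78°S:
f = 2Ω sin φ = 2 × 7.29×10⁻⁵ × sin 78° = 1.43×10⁻⁴ s⁻¹
Height gradient: |∂Z/∂n| = 60 m / 393000 m = 1.53×10⁻⁴
On a pressure surface, geostrophic balance gives V_g = (g/f)|∂Z/∂n|:
V_g = 9.81 × 1.53×10⁻⁴ / 1.43×10⁻⁴ = 10.5 m/s

10.5 m s⁻¹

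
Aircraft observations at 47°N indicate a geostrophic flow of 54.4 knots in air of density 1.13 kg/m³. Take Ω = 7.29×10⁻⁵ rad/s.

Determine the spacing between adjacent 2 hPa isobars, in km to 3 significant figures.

59.3 km

Coriolis parameter at 47°N:
f = 2Ω sin φ = 2 × 7.29×10⁻⁵ × sin 47° = 1.07×10⁻⁴ s⁻¹
Wind speed in SI: 54.4 knots = 28.0 m/s
Geostrophic balance rearranged: |∂P/∂n| = f ρ V_g
|∂P/∂n| = 1.07×10⁻⁴ × 1.13 × 28.0 = 3.37×10⁻³ Pa/m
Isobar spacing: Δn = ΔP/|∂P/∂n| = 200 Pa / 3.37×10⁻³ Pa/m = 59310 m ≈ 59.3 km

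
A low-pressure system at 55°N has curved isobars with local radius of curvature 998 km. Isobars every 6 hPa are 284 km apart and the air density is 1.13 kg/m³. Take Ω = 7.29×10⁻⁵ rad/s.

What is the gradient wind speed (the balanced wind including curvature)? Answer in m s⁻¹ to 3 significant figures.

Coriolis parameter at 55°N:
f = 2Ω sin φ = 2 × 7.29×10⁻⁵ × sin 55° = 1.19×10⁻⁴ s⁻¹
Pressure gradient: |∂P/∂n| = 600 Pa / 284000 m = 2.11×10⁻³ Pa/m
Geostrophic speed: V_g = |∂P/∂n|/(fρ) = 2.11×10⁻³/(1.19×10⁻⁴ × 1.13) = 15.7 m/s
Around a low, centrifugal force acts outward with Coriolis, so pressure-gradient force balances both:
(1/ρ)|∂P/∂n| = fV + V²/R  →  V² + fR·V − fR·V_g = 0
With fR = 1.19×10⁻⁴ × 998×10³ m = 119 m/s:
V = [−fR + √((fR)² + 4 fR V_g)]/2 = [−119 + √(119² + 4×119×15.7)]/2 = 14 m/s
Subgeostrophic (V < V_g = 15.7 m/s), as expected around a low.

14.0 m s⁻¹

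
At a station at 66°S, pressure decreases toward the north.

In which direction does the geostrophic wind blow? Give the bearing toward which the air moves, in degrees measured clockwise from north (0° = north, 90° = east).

The pressure-gradient force points toward the north (bearing 000°).
Geostrophic balance: in the Southern Hemisphere the Coriolis force deflects motion to the left, so the geostrophic wind blows 90° to the left of the pressure-gradient force (low pressure on the right).
Rotating 000° by 90° counterclockwise gives 270° — the wind blows toward the west.

270°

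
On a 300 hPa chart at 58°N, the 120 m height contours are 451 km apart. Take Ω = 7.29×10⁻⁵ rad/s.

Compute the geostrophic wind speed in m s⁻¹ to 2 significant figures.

21 m s⁻¹

Coriolis parameter at 58°N:
f = 2Ω sin φ = 2 × 7.29×10⁻⁵ × sin 58° = 1.24×10⁻⁴ s⁻¹
Height gradient: |∂Z/∂n| = 120 m / 451000 m = 2.66×10⁻⁴
On a pressure surface, geostrophic balance gives V_g = (g/f)|∂Z/∂n|:
V_g = 9.81 × 2.66×10⁻⁴ / 1.24×10⁻⁴ = 21.1 m/s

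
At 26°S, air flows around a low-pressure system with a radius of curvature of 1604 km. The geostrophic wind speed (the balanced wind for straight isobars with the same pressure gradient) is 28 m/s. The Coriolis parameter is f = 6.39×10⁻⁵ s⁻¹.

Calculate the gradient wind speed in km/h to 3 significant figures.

82.4 km/h

Around a low, centrifugal force acts outward with Coriolis, so pressure-gradient force balances both:
(1/ρ)|∂P/∂n| = fV + V²/R  →  V² + fR·V − fR·V_g = 0
With fR = 6.39×10⁻⁵ × 1604×10³ m = 102 m/s:
V = [−fR + √((fR)² + 4 fR V_g)]/2 = [−102 + √(102² + 4×102×28)]/2 = 22.9 m/s
Subgeostrophic (V < V_g = 28 m/s), as expected around a low.
Converting: 22.9 m/s × 3.6 = 82.4 km/h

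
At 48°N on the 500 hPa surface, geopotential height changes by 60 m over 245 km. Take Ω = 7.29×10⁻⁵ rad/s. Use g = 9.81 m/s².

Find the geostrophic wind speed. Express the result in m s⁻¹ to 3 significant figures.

22.2 m s⁻¹

Coriolis parameter at 48°N:
f = 2Ω sin φ = 2 × 7.29×10⁻⁵ × sin 48° = 1.08×10⁻⁴ s⁻¹
Height gradient: |∂Z/∂n| = 60 m / 245000 m = 2.45×10⁻⁴
On a pressure surface, geostrophic balance gives V_g = (g/f)|∂Z/∂n|:
V_g = 9.81 × 2.45×10⁻⁴ / 1.08×10⁻⁴ = 22.2 m/s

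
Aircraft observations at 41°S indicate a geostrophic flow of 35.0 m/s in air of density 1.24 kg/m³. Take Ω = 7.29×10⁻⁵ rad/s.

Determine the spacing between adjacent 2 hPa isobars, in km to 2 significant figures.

48 km

Coriolis parameter at 41°S:
f = 2Ω sin φ = 2 × 7.29×10⁻⁵ × sin 41° = 9.57×10⁻⁵ s⁻¹
Geostrophic balance rearranged: |∂P/∂n| = f ρ V_g
|∂P/∂n| = 9.57×10⁻⁵ × 1.24 × 35.0 = 4.15×10⁻³ Pa/m
Isobar spacing: Δn = ΔP/|∂P/∂n| = 200 Pa / 4.15×10⁻³ Pa/m = 48177 m ≈ 48 km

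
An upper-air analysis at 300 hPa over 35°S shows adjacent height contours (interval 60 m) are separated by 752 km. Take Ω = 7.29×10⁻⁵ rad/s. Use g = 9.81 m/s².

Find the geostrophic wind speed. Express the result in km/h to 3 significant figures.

Coriolis parameter at 35°S:
f = 2Ω sin φ = 2 × 7.29×10⁻⁵ × sin 35° = 8.36×10⁻⁵ s⁻¹
Height gradient: |∂Z/∂n| = 60 m / 752000 m = 7.98×10⁻⁵
On a pressure surface, geostrophic balance gives V_g = (g/f)|∂Z/∂n|:
V_g = 9.81 × 7.98×10⁻⁵ / 8.36×10⁻⁵ = 9.36 m/s
Converting: 9.36 m/s × 3.6 = 33.7 km/h

33.7 km/h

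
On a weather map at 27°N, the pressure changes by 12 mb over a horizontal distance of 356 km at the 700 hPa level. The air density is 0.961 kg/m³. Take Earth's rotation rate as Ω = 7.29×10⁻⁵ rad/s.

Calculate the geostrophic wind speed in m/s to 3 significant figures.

Coriolis parameter at 27°N:
f = 2Ω sin φ = 2 × 7.29×10⁻⁵ × sin 27° = 6.62×10⁻⁵ s⁻¹
Pressure gradient: |∂P/∂n| = 1200 Pa / 356000 m = 3.37×10⁻³ Pa/m
Geostrophic balance (pressure-gradient force = Coriolis force):
V_g = (1/(fρ)) |∂P/∂n| = 3.37×10⁻³ / (6.62×10⁻⁵ × 0.961) = 53.0 m/s

53.0 m/s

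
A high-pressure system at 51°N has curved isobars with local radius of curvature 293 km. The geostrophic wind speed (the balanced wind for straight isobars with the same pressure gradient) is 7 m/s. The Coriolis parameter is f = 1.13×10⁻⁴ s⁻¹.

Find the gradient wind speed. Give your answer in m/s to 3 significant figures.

Around a high, pressure-gradient force acts outward with centrifugal, so Coriolis balances both:
fV = (1/ρ)|∂P/∂n| + V²/R  →  V² − fR·V + fR·V_g = 0
With fR = 1.13×10⁻⁴ × 293×10³ m = 33.1 m/s:
V = [fR − √((fR)² − 4 fR V_g)]/2 = [33.1 − √(33.1² − 4×33.1×7)]/2 = 10.1 m/s
Supergeostrophic (V > V_g = 7 m/s), as expected around a high.

10.1 m/s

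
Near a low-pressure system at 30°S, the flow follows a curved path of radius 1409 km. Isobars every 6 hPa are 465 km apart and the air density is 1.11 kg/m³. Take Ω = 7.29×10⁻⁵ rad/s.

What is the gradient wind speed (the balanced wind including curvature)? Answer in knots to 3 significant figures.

Coriolis parameter at 30°S:
f = 2Ω sin φ = 2 × 7.29×10⁻⁵ × sin 30° = 7.29×10⁻⁵ s⁻¹
Pressure gradient: |∂P/∂n| = 600 Pa / 465000 m = 1.29×10⁻³ Pa/m
Geostrophic speed: V_g = |∂P/∂n|/(fρ) = 1.29×10⁻³/(7.29×10⁻⁵ × 1.11) = 15.9 m/s
Around a low, centrifugal force acts outward with Coriolis, so pressure-gradient force balances both:
(1/ρ)|∂P/∂n| = fV + V²/R  →  V² + fR·V − fR·V_g = 0
With fR = 7.29×10⁻⁵ × 1409×10³ m = 103 m/s:
V = [−fR + √((fR)² + 4 fR V_g)]/2 = [−103 + √(103² + 4×103×15.9)]/2 = 14 m/s
Subgeostrophic (V < V_g = 15.9 m/s), as expected around a low.
Converting: 14 m/s × 1.944 = 27.3 knots

27.3 knots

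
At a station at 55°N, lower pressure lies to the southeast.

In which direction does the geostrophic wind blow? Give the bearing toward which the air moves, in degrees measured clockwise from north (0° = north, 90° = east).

The pressure-gradient force points toward the southeast (bearing 135°).
Geostrophic balance: in the Northern Hemisphere the Coriolis force deflects motion to the right, so the geostrophic wind blows 90° to the right of the pressure-gradient force (low pressure on the left).
Rotating 135° by 90° clockwise gives 225° — the wind blows toward the southwest.

225°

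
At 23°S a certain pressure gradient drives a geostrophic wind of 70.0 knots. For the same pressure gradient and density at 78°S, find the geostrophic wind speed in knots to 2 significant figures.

With the same pressure gradient and density, V_g ∝ 1/f ∝ 1/sin φ.
V₂ = V₁ · sin φ₁ / sin φ₂ = 70.0 × sin 23° / sin 78°
V₂ = 70.0 × 0.3907/0.9781 = 28 knots

28 knots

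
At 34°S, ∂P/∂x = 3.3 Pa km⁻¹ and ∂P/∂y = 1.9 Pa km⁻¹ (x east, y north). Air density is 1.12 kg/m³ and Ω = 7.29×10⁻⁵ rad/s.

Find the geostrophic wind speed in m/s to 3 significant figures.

41.7 m/s

Coriolis parameter at 34°S:
f = 2Ω sin φ = 2 × 7.29×10⁻⁵ × sin 34° = 8.15×10⁻⁵ s⁻¹
In the Southern Hemisphere f is negative: f = −8.15×10⁻⁵ s⁻¹.
Component geostrophic relations (x east, y north):
u_g = −(1/(fρ)) ∂P/∂y,  v_g = (1/(fρ)) ∂P/∂x
u_g = −(1.9×10⁻³)/(−8.15×10⁻⁵ × 1.12) = 20.8 m/s;  v_g = (3.3×10⁻³)/(−8.15×10⁻⁵ × 1.12) = −36.1 m/s
|V_g| = √(u_g² + v_g²) = 41.7 m/s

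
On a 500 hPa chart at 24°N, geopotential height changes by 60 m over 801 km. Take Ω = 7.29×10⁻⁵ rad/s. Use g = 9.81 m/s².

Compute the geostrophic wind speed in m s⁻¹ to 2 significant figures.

12 m s⁻¹

Coriolis parameter at 24°N:
f = 2Ω sin φ = 2 × 7.29×10⁻⁵ × sin 24° = 5.93×10⁻⁵ s⁻¹
Height gradient: |∂Z/∂n| = 60 m / 801000 m = 7.49×10⁻⁵
On a pressure surface, geostrophic balance gives V_g = (g/f)|∂Z/∂n|:
V_g = 9.81 × 7.49×10⁻⁵ / 5.93×10⁻⁵ = 12.4 m/s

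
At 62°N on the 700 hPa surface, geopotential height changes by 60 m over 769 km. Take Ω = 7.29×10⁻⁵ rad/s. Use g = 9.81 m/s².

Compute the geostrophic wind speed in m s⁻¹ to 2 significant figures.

5.9 m s⁻¹

Coriolis parameter at 62°N:
f = 2Ω sin φ = 2 × 7.29×10⁻⁵ × sin 62° = 1.29×10⁻⁴ s⁻¹
Height gradient: |∂Z/∂n| = 60 m / 769000 m = 7.80×10⁻⁵
On a pressure surface, geostrophic balance gives V_g = (g/f)|∂Z/∂n|:
V_g = 9.81 × 7.80×10⁻⁵ / 1.29×10⁻⁴ = 5.95 m/s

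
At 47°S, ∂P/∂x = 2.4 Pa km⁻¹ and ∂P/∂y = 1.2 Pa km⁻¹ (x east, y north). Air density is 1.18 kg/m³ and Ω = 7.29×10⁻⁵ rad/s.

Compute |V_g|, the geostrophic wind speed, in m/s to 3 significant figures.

Coriolis parameter at 47°S:
f = 2Ω sin φ = 2 × 7.29×10⁻⁵ × sin 47° = 1.07×10⁻⁴ s⁻¹
In the Southern Hemisphere f is negative: f = −1.07×10⁻⁴ s⁻¹.
Component geostrophic relations (x east, y north):
u_g = −(1/(fρ)) ∂P/∂y,  v_g = (1/(fρ)) ∂P/∂x
u_g = −(1.2×10⁻³)/(−1.07×10⁻⁴ × 1.18) = 9.54 m/s;  v_g = (2.4×10⁻³)/(−1.07×10⁻⁴ × 1.18) = −19.1 m/s
|V_g| = √(u_g² + v_g²) = 21.3 m/s

21.3 m/s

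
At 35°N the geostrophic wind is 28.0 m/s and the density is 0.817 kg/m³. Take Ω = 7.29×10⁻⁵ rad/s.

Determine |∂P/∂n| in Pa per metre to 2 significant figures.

Coriolis parameter at 35°N:
f = 2Ω sin φ = 2 × 7.29×10⁻⁵ × sin 35° = 8.36×10⁻⁵ s⁻¹
Geostrophic balance rearranged: |∂P/∂n| = f ρ V_g
|∂P/∂n| = 8.36×10⁻⁵ × 0.817 × 28.0 = 1.91×10⁻³ Pa/m

1.9×10⁻³ Pa/m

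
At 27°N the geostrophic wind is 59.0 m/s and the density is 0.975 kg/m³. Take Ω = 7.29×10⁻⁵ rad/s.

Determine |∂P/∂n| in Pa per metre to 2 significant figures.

Coriolis parameter at 27°N:
f = 2Ω sin φ = 2 × 7.29×10⁻⁵ × sin 27° = 6.62×10⁻⁵ s⁻¹
Geostrophic balance rearranged: |∂P/∂n| = f ρ V_g
|∂P/∂n| = 6.62×10⁻⁵ × 0.975 × 59.0 = 3.81×10⁻³ Pa/m

3.8×10⁻³ Pa/m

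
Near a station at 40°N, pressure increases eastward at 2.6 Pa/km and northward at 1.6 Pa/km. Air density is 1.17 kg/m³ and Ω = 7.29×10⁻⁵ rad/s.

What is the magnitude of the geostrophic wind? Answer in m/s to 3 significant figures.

27.8 m/s

Coriolis parameter at 40°N:
f = 2Ω sin φ = 2 × 7.29×10⁻⁵ × sin 40° = 9.37×10⁻⁵ s⁻¹
Component geostrophic relations (x east, y north):
u_g = −(1/(fρ)) ∂P/∂y,  v_g = (1/(fρ)) ∂P/∂x
u_g = −(1.6×10⁻³)/(9.37×10⁻⁵ × 1.17) = −14.6 m/s;  v_g = (2.6×10⁻³)/(9.37×10⁻⁵ × 1.17) = 23.7 m/s
|V_g| = √(u_g² + v_g²) = 27.8 m/s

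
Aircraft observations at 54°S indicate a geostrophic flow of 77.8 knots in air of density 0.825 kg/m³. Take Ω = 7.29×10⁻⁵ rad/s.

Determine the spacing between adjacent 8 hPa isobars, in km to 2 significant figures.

Coriolis parameter at 54°S:
f = 2Ω sin φ = 2 × 7.29×10⁻⁵ × sin 54° = 1.18×10⁻⁴ s⁻¹
Wind speed in SI: 77.8 knots = 40.0 m/s
Geostrophic balance rearranged: |∂P/∂n| = f ρ V_g
|∂P/∂n| = 1.18×10⁻⁴ × 0.825 × 40.0 = 3.89×10⁻³ Pa/m
Isobar spacing: Δn = ΔP/|∂P/∂n| = 800 Pa / 3.89×10⁻³ Pa/m = 205401 m ≈ 210 km

210 km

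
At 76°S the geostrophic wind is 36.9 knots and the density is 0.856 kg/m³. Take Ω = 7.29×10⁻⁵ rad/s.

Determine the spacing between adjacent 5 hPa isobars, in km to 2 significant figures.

220 km

Coriolis parameter at 76°S:
f = 2Ω sin φ = 2 × 7.29×10⁻⁵ × sin 76° = 1.41×10⁻⁴ s⁻¹
Wind speed in SI: 36.9 knots = 19.0 m/s
Geostrophic balance rearranged: |∂P/∂n| = f ρ V_g
|∂P/∂n| = 1.41×10⁻⁴ × 0.856 × 19.0 = 2.30×10⁻³ Pa/m
Isobar spacing: Δn = ΔP/|∂P/∂n| = 500 Pa / 2.30×10⁻³ Pa/m = 217505 m ≈ 220 km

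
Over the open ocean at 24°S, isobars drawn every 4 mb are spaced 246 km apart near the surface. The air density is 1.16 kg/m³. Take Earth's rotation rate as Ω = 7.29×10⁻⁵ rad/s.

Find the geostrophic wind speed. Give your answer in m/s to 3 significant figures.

Coriolis parameter at 24°S:
f = 2Ω sin φ = 2 × 7.29×10⁻⁵ × sin 24° = 5.93×10⁻⁵ s⁻¹
Pressure gradient: |∂P/∂n| = 400 Pa / 246000 m = 1.63×10⁻³ Pa/m
Geostrophic balance (pressure-gradient force = Coriolis force):
V_g = (1/(fρ)) |∂P/∂n| = 1.63×10⁻³ / (5.93×10⁻⁵ × 1.16) = 23.6 m/s

23.6 m/s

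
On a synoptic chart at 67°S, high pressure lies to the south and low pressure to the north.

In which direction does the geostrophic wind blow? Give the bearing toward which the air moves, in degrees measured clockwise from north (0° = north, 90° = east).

270°

The pressure-gradient force points toward the north (bearing 000°).
Geostrophic balance: in the Southern Hemisphere the Coriolis force deflects motion to the left, so the geostrophic wind blows 90° to the left of the pressure-gradient force (low pressure on the right).
Rotating 000° by 90° counterclockwise gives 270° — the wind blows toward the west.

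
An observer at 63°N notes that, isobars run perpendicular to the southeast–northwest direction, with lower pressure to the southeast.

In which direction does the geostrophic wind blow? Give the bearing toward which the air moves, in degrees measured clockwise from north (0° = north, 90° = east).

225°

The pressure-gradient force points toward the southeast (bearing 135°).
Geostrophic balance: in the Northern Hemisphere the Coriolis force deflects motion to the right, so the geostrophic wind blows 90° to the right of the pressure-gradient force (low pressure on the left).
Rotating 135° by 90° clockwise gives 225° — the wind blows toward the southwest.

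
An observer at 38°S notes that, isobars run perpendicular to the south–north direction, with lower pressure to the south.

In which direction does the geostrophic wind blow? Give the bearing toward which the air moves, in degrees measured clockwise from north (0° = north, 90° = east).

The pressure-gradient force points toward the south (bearing 180°).
Geostrophic balance: in the Southern Hemisphere the Coriolis force deflects motion to the left, so the geostrophic wind blows 90° to the left of the pressure-gradient force (low pressure on the right).
Rotating 180° by 90° counterclockwise gives 090° — the wind blows toward the east.

090°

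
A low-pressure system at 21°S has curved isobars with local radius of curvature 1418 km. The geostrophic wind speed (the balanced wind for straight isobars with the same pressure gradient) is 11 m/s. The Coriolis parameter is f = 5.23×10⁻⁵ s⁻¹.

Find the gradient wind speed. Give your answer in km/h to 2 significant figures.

35 km/h

Around a low, centrifugal force acts outward with Coriolis, so pressure-gradient force balances both:
(1/ρ)|∂P/∂n| = fV + V²/R  →  V² + fR·V − fR·V_g = 0
With fR = 5.23×10⁻⁵ × 1418×10³ m = 74.2 m/s:
V = [−fR + √((fR)² + 4 fR V_g)]/2 = [−74.2 + √(74.2² + 4×74.2×11)]/2 = 9.72 m/s
Subgeostrophic (V < V_g = 11 m/s), as expected around a low.
Converting: 9.72 m/s × 3.6 = 35 km/h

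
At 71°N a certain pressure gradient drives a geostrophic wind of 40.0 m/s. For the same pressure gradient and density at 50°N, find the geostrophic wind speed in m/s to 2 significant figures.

With the same pressure gradient and density, V_g ∝ 1/f ∝ 1/sin φ.
V₂ = V₁ · sin φ₁ / sin φ₂ = 40.0 × sin 71° / sin 50°
V₂ = 40.0 × 0.9455/0.7660 = 49 m/s

49 m/s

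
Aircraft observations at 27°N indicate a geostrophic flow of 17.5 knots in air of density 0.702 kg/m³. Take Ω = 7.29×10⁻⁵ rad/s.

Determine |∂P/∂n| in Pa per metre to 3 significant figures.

4.18×10⁻⁴ Pa/m

Coriolis parameter at 27°N:
f = 2Ω sin φ = 2 × 7.29×10⁻⁵ × sin 27° = 6.62×10⁻⁵ s⁻¹
Wind speed in SI: 17.5 knots = 9.00 m/s
Geostrophic balance rearranged: |∂P/∂n| = f ρ V_g
|∂P/∂n| = 6.62×10⁻⁵ × 0.702 × 9.00 = 4.18×10⁻⁴ Pa/m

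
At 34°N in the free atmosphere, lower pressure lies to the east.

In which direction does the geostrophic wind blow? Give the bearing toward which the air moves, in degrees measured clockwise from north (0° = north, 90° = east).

The pressure-gradient force points toward the east (bearing 090°).
Geostrophic balance: in the Northern Hemisphere the Coriolis force deflects motion to the right, so the geostrophic wind blows 90° to the right of the pressure-gradient force (low pressure on the left).
Rotating 090° by 90° clockwise gives 180° — the wind blows toward the south.

180°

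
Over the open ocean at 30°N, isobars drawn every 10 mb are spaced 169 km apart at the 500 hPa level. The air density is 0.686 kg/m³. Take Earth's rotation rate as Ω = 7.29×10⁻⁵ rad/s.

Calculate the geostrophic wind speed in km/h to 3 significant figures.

Coriolis parameter at 30°N:
f = 2Ω sin φ = 2 × 7.29×10⁻⁵ × sin 30° = 7.29×10⁻⁵ s⁻¹
Pressure gradient: |∂P/∂n| = 1000 Pa / 169000 m = 5.92×10⁻³ Pa/m
Geostrophic balance (pressure-gradient force = Coriolis force):
V_g = (1/(fρ)) |∂P/∂n| = 5.92×10⁻³ / (7.29×10⁻⁵ × 0.686) = 118 m/s
Converting: 118 m/s × 3.6 = 426 km/h

426 km/h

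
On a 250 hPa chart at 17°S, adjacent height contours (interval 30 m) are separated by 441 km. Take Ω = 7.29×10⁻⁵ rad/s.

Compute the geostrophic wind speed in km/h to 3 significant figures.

56.4 km/h

Coriolis parameter at 17°S:
f = 2Ω sin φ = 2 × 7.29×10⁻⁵ × sin 17° = 4.26×10⁻⁵ s⁻¹
Height gradient: |∂Z/∂n| = 30 m / 441000 m = 6.80×10⁻⁵
On a pressure surface, geostrophic balance gives V_g = (g/f)|∂Z/∂n|:
V_g = 9.81 × 6.80×10⁻⁵ / 4.26×10⁻⁵ = 15.7 m/s
Converting: 15.7 m/s × 3.6 = 56.4 km/h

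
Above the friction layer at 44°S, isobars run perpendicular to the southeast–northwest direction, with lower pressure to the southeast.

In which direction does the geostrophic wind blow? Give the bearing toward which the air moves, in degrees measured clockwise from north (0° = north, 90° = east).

045°

The pressure-gradient force points toward the southeast (bearing 135°).
Geostrophic balance: in the Southern Hemisphere the Coriolis force deflects motion to the left, so the geostrophic wind blows 90° to the left of the pressure-gradient force (low pressure on the right).
Rotating 135° by 90° counterclockwise gives 045° — the wind blows toward the northeast.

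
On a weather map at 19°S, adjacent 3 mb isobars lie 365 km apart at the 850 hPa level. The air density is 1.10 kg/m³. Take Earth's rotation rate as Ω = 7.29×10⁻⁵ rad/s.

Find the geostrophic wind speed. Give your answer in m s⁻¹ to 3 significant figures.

15.7 m s⁻¹

Coriolis parameter at 19°S:
f = 2Ω sin φ = 2 × 7.29×10⁻⁵ × sin 19° = 4.75×10⁻⁵ s⁻¹
Pressure gradient: |∂P/∂n| = 300 Pa / 365000 m = 8.22×10⁻⁴ Pa/m
Geostrophic balance (pressure-gradient force = Coriolis force):
V_g = (1/(fρ)) |∂P/∂n| = 8.22×10⁻⁴ / (4.75×10⁻⁵ × 1.10) = 15.7 m/s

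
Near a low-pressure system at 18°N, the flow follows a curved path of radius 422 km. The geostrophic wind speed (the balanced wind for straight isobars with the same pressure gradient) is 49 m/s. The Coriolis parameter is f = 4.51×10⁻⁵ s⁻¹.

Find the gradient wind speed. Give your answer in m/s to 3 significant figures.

22.5 m/s

Around a low, centrifugal force acts outward with Coriolis, so pressure-gradient force balances both:
(1/ρ)|∂P/∂n| = fV + V²/R  →  V² + fR·V − fR·V_g = 0
With fR = 4.51×10⁻⁵ × 422×10³ m = 19.0 m/s:
V = [−fR + √((fR)² + 4 fR V_g)]/2 = [−19.0 + √(19.0² + 4×19.0×49)]/2 = 22.5 m/s
Subgeostrophic (V < V_g = 49 m/s), as expected around a low.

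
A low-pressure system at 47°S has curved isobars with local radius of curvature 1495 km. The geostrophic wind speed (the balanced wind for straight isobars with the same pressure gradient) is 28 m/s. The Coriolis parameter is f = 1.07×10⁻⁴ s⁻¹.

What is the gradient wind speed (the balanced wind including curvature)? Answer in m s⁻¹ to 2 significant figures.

24 m s⁻¹

Around a low, centrifugal force acts outward with Coriolis, so pressure-gradient force balances both:
(1/ρ)|∂P/∂n| = fV + V²/R  →  V² + fR·V − fR·V_g = 0
With fR = 1.07×10⁻⁴ × 1495×10³ m = 160 m/s:
V = [−fR + √((fR)² + 4 fR V_g)]/2 = [−160 + √(160² + 4×160×28)]/2 = 24.3 m/s
Subgeostrophic (V < V_g = 28 m/s), as expected around a low.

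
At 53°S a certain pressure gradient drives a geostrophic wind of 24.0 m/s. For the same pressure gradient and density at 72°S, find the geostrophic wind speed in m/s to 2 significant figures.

20 m/s

With the same pressure gradient and density, V_g ∝ 1/f ∝ 1/sin φ.
V₂ = V₁ · sin φ₁ / sin φ₂ = 24.0 × sin 53° / sin 72°
V₂ = 24.0 × 0.7986/0.9511 = 20 m/s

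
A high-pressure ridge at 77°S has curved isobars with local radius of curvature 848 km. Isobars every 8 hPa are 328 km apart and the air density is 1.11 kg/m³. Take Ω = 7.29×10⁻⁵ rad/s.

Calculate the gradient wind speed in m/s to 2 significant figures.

18 m/s

Coriolis parameter at 77°S:
f = 2Ω sin φ = 2 × 7.29×10⁻⁵ × sin 77° = 1.42×10⁻⁴ s⁻¹
Pressure gradient: |∂P/∂n| = 800 Pa / 328000 m = 2.44×10⁻³ Pa/m
Geostrophic speed: V_g = |∂P/∂n|/(fρ) = 2.44×10⁻³/(1.42×10⁻⁴ × 1.11) = 15.5 m/s
Around a high, pressure-gradient force acts outward with centrifugal, so Coriolis balances both:
fV = (1/ρ)|∂P/∂n| + V²/R  →  V² − fR·V + fR·V_g = 0
With fR = 1.42×10⁻⁴ × 848×10³ m = 120 m/s:
V = [fR − √((fR)² − 4 fR V_g)]/2 = [120 − √(120² − 4×120×15.5)]/2 = 18.2 m/s
Supergeostrophic (V > V_g = 15.5 m/s), as expected around a high.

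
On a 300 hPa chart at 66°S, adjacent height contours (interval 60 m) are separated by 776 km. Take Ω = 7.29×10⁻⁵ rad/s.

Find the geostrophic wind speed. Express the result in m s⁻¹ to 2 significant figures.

Coriolis parameter at 66°S:
f = 2Ω sin φ = 2 × 7.29×10⁻⁵ × sin 66° = 1.33×10⁻⁴ s⁻¹
Height gradient: |∂Z/∂n| = 60 m / 776000 m = 7.73×10⁻⁵
On a pressure surface, geostrophic balance gives V_g = (g/f)|∂Z/∂n|:
V_g = 9.81 × 7.73×10⁻⁵ / 1.33×10⁻⁴ = 5.69 m/s

5.7 m s⁻¹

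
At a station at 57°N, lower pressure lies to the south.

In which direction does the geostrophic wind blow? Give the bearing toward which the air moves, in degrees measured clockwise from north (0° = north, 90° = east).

270°

The pressure-gradient force points toward the south (bearing 180°).
Geostrophic balance: in the Northern Hemisphere the Coriolis force deflects motion to the right, so the geostrophic wind blows 90° to the right of the pressure-gradient force (low pressure on the left).
Rotating 180° by 90° clockwise gives 270° — the wind blows toward the west.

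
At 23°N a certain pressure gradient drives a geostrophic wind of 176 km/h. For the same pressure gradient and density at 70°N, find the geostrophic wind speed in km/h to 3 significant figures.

With the same pressure gradient and density, V_g ∝ 1/f ∝ 1/sin φ.
V₂ = V₁ · sin φ₁ / sin φ₂ = 176 × sin 23° / sin 70°
V₂ = 176 × 0.3907/0.9397 = 73.2 km/h

73.2 km/h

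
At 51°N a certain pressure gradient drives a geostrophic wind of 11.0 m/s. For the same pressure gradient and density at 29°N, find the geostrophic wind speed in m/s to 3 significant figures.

With the same pressure gradient and density, V_g ∝ 1/f ∝ 1/sin φ.
V₂ = V₁ · sin φ₁ / sin φ₂ = 11.0 × sin 51° / sin 29°
V₂ = 11.0 × 0.7771/0.4848 = 17.6 m/s

17.6 m/s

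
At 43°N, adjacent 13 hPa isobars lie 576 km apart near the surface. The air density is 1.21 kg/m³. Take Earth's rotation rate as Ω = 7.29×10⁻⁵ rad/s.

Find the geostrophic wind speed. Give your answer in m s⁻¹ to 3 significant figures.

Coriolis parameter at 43°N:
f = 2Ω sin φ = 2 × 7.29×10⁻⁵ × sin 43° = 9.94×10⁻⁵ s⁻¹
Pressure gradient: |∂P/∂n| = 1300 Pa / 576000 m = 2.26×10⁻³ Pa/m
Geostrophic balance (pressure-gradient force = Coriolis force):
V_g = (1/(fρ)) |∂P/∂n| = 2.26×10⁻³ / (9.94×10⁻⁵ × 1.21) = 18.8 m/s

18.8 m s⁻¹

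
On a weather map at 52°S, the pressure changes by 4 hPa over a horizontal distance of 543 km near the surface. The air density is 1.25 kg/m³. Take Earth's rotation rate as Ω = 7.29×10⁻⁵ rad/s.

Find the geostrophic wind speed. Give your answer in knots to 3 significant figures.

Coriolis parameter at 52°S:
f = 2Ω sin φ = 2 × 7.29×10⁻⁵ × sin 52° = 1.15×10⁻⁴ s⁻¹
Pressure gradient: |∂P/∂n| = 400 Pa / 543000 m = 7.37×10⁻⁴ Pa/m
Geostrophic balance (pressure-gradient force = Coriolis force):
V_g = (1/(fρ)) |∂P/∂n| = 7.37×10⁻⁴ / (1.15×10⁻⁴ × 1.25) = 5.13 m/s
Converting: 5.13 m/s × 1.944 = 9.97 knots

9.97 knots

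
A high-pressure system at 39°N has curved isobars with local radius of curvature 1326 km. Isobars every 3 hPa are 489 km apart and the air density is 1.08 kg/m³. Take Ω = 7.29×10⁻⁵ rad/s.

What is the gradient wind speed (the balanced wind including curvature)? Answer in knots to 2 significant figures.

Coriolis parameter at 39°N:
f = 2Ω sin φ = 2 × 7.29×10⁻⁵ × sin 39° = 9.18×10⁻⁵ s⁻¹
Pressure gradient: |∂P/∂n| = 300 Pa / 489000 m = 6.13×10⁻⁴ Pa/m
Geostrophic speed: V_g = |∂P/∂n|/(fρ) = 6.13×10⁻⁴/(9.18×10⁻⁵ × 1.08) = 6.19 m/s
Around a high, pressure-gradient force acts outward with centrifugal, so Coriolis balances both:
fV = (1/ρ)|∂P/∂n| + V²/R  →  V² − fR·V + fR·V_g = 0
With fR = 9.18×10⁻⁵ × 1326×10³ m = 122 m/s:
V = [fR − √((fR)² − 4 fR V_g)]/2 = [122 − √(122² − 4×122×6.19)]/2 = 6.54 m/s
Supergeostrophic (V > V_g = 6.19 m/s), as expected around a high.
Converting: 6.54 m/s × 1.944 = 13 knots

13 knots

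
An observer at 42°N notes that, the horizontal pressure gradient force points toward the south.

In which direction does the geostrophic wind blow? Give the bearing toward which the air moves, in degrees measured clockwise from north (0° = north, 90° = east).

The pressure-gradient force points toward the south (bearing 180°).
Geostrophic balance: in the Northern Hemisphere the Coriolis force deflects motion to the right, so the geostrophic wind blows 90° to the right of the pressure-gradient force (low pressure on the left).
Rotating 180° by 90° clockwise gives 270° — the wind blows toward the west.

270°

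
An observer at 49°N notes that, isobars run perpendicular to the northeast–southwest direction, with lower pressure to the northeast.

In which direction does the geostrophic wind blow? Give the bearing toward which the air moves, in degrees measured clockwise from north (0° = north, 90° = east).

The pressure-gradient force points toward the northeast (bearing 045°).
Geostrophic balance: in the Northern Hemisphere the Coriolis force deflects motion to the right, so the geostrophic wind blows 90° to the right of the pressure-gradient force (low pressure on the left).
Rotating 045° by 90° clockwise gives 135° — the wind blows toward the southeast.

135°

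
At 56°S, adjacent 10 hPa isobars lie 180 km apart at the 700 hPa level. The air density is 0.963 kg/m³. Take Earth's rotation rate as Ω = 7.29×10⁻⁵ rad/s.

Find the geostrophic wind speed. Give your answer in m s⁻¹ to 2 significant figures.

48 m s⁻¹

Coriolis parameter at 56°S:
f = 2Ω sin φ = 2 × 7.29×10⁻⁵ × sin 56° = 1.21×10⁻⁴ s⁻¹
Pressure gradient: |∂P/∂n| = 1000 Pa / 180000 m = 5.56×10⁻³ Pa/m
Geostrophic balance (pressure-gradient force = Coriolis force):
V_g = (1/(fρ)) |∂P/∂n| = 5.56×10⁻³ / (1.21×10⁻⁴ × 0.963) = 47.7 m/s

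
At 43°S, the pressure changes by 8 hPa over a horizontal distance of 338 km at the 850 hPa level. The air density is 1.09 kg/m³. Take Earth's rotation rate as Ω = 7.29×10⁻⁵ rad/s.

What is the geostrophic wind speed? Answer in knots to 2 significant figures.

Coriolis parameter at 43°S:
f = 2Ω sin φ = 2 × 7.29×10⁻⁵ × sin 43° = 9.94×10⁻⁵ s⁻¹
Pressure gradient: |∂P/∂n| = 800 Pa / 338000 m = 2.37×10⁻³ Pa/m
Geostrophic balance (pressure-gradient force = Coriolis force):
V_g = (1/(fρ)) |∂P/∂n| = 2.37×10⁻³ / (9.94×10⁻⁵ × 1.09) = 21.8 m/s
Converting: 21.8 m/s × 1.944 = 42 knots

42 knots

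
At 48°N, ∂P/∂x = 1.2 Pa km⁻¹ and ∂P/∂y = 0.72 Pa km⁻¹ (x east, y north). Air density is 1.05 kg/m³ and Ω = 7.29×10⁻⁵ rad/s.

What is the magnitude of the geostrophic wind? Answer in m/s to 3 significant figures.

12.3 m/s

Coriolis parameter at 48°N:
f = 2Ω sin φ = 2 × 7.29×10⁻⁵ × sin 48° = 1.08×10⁻⁴ s⁻¹
Component geostrophic relations (x east, y north):
u_g = −(1/(fρ)) ∂P/∂y,  v_g = (1/(fρ)) ∂P/∂x
u_g = −(0.72×10⁻³)/(1.08×10⁻⁴ × 1.05) = −6.33 m/s;  v_g = (1.2×10⁻³)/(1.08×10⁻⁴ × 1.05) = 10.5 m/s
|V_g| = √(u_g² + v_g²) = 12.3 m/s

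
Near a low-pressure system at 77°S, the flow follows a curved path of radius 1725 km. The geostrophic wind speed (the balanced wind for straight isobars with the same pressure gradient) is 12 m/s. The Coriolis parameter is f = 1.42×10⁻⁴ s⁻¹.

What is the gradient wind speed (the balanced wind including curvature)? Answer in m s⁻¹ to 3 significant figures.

11.5 m s⁻¹

Around a low, centrifugal force acts outward with Coriolis, so pressure-gradient force balances both:
(1/ρ)|∂P/∂n| = fV + V²/R  →  V² + fR·V − fR·V_g = 0
With fR = 1.42×10⁻⁴ × 1725×10³ m = 245 m/s:
V = [−fR + √((fR)² + 4 fR V_g)]/2 = [−245 + √(245² + 4×245×12)]/2 = 11.5 m/s
Subgeostrophic (V < V_g = 12 m/s), as expected around a low.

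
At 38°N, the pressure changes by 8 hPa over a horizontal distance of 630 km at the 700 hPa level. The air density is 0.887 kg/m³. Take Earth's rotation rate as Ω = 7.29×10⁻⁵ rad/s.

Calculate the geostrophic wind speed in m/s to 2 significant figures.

Coriolis parameter at 38°N:
f = 2Ω sin φ = 2 × 7.29×10⁻⁵ × sin 38° = 8.98×10⁻⁵ s⁻¹
Pressure gradient: |∂P/∂n| = 800 Pa / 630000 m = 1.27×10⁻³ Pa/m
Geostrophic balance (pressure-gradient force = Coriolis force):
V_g = (1/(fρ)) |∂P/∂n| = 1.27×10⁻³ / (8.98×10⁻⁵ × 0.887) = 15.9 m/s

16 m/s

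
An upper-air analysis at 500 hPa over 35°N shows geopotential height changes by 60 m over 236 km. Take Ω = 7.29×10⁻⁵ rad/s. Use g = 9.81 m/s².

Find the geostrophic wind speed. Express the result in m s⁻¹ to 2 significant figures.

30 m s⁻¹

Coriolis parameter at 35°N:
f = 2Ω sin φ = 2 × 7.29×10⁻⁵ × sin 35° = 8.36×10⁻⁵ s⁻¹
Height gradient: |∂Z/∂n| = 60 m / 236000 m = 2.54×10⁻⁴
On a pressure surface, geostrophic balance gives V_g = (g/f)|∂Z/∂n|:
V_g = 9.81 × 2.54×10⁻⁴ / 8.36×10⁻⁵ = 29.8 m/s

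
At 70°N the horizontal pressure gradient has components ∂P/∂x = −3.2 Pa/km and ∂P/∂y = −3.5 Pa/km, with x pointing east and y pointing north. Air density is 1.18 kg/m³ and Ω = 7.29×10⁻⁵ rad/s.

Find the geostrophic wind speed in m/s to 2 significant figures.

29 m/s

Coriolis parameter at 70°N:
f = 2Ω sin φ = 2 × 7.29×10⁻⁵ × sin 70° = 1.37×10⁻⁴ s⁻¹
Component geostrophic relations (x east, y north):
u_g = −(1/(fρ)) ∂P/∂y,  v_g = (1/(fρ)) ∂P/∂x
u_g = −(−3.5×10⁻³)/(1.37×10⁻⁴ × 1.18) = 21.6 m/s;  v_g = (−3.2×10⁻³)/(1.37×10⁻⁴ × 1.18) = −19.8 m/s
|V_g| = √(u_g² + v_g²) = 29.3 m/s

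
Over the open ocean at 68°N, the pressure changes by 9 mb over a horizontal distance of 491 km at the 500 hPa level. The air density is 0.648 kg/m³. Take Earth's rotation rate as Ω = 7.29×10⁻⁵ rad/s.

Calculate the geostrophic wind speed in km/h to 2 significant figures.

Coriolis parameter at 68°N:
f = 2Ω sin φ = 2 × 7.29×10⁻⁵ × sin 68° = 1.35×10⁻⁴ s⁻¹
Pressure gradient: |∂P/∂n| = 900 Pa / 491000 m = 1.83×10⁻³ Pa/m
Geostrophic balance (pressure-gradient force = Coriolis force):
V_g = (1/(fρ)) |∂P/∂n| = 1.83×10⁻³ / (1.35×10⁻⁴ × 0.648) = 20.9 m/s
Converting: 20.9 m/s × 3.6 = 75 km/h

75 km/h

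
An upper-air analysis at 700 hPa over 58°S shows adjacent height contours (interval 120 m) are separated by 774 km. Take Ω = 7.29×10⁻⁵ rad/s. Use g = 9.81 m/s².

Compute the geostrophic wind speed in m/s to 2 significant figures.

Coriolis parameter at 58°S:
f = 2Ω sin φ = 2 × 7.29×10⁻⁵ × sin 58° = 1.24×10⁻⁴ s⁻¹
Height gradient: |∂Z/∂n| = 120 m / 774000 m = 1.55×10⁻⁴
On a pressure surface, geostrophic balance gives V_g = (g/f)|∂Z/∂n|:
V_g = 9.81 × 1.55×10⁻⁴ / 1.24×10⁻⁴ = 12.3 m/s

12 m/s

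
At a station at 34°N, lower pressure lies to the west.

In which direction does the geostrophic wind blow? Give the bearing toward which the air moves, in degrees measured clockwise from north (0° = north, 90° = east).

The pressure-gradient force points toward the west (bearing 270°).
Geostrophic balance: in the Northern Hemisphere the Coriolis force deflects motion to the right, so the geostrophic wind blows 90° to the right of the pressure-gradient force (low pressure on the left).
Rotating 270° by 90° clockwise gives 000° — the wind blows toward the north.

000°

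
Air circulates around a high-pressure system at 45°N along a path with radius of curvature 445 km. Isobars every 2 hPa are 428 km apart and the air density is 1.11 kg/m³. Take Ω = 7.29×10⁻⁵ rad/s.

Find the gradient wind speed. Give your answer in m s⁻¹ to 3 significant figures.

4.53 m s⁻¹

Coriolis parameter at 45°N:
f = 2Ω sin φ = 2 × 7.29×10⁻⁵ × sin 45° = 1.03×10⁻⁴ s⁻¹
Pressure gradient: |∂P/∂n| = 200 Pa / 428000 m = 4.67×10⁻⁴ Pa/m
Geostrophic speed: V_g = |∂P/∂n|/(fρ) = 4.67×10⁻⁴/(1.03×10⁻⁴ × 1.11) = 4.08 m/s
Around a high, pressure-gradient force acts outward with centrifugal, so Coriolis balances both:
fV = (1/ρ)|∂P/∂n| + V²/R  →  V² − fR·V + fR·V_g = 0
With fR = 1.03×10⁻⁴ × 445×10³ m = 45.9 m/s:
V = [fR − √((fR)² − 4 fR V_g)]/2 = [45.9 − √(45.9² − 4×45.9×4.08)]/2 = 4.53 m/s
Supergeostrophic (V > V_g = 4.08 m/s), as expected around a high.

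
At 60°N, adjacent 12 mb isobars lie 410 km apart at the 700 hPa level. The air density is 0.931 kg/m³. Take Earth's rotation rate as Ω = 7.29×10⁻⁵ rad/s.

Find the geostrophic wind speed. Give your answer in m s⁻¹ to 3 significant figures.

24.9 m s⁻¹

Coriolis parameter at 60°N:
f = 2Ω sin φ = 2 × 7.29×10⁻⁵ × sin 60° = 1.26×10⁻⁴ s⁻¹
Pressure gradient: |∂P/∂n| = 1200 Pa / 410000 m = 2.93×10⁻³ Pa/m
Geostrophic balance (pressure-gradient force = Coriolis force):
V_g = (1/(fρ)) |∂P/∂n| = 2.93×10⁻³ / (1.26×10⁻⁴ × 0.931) = 24.9 m/s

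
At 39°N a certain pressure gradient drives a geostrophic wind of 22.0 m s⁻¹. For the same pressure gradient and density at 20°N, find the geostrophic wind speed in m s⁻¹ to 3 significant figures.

With the same pressure gradient and density, V_g ∝ 1/f ∝ 1/sin φ.
V₂ = V₁ · sin φ₁ / sin φ₂ = 22.0 × sin 39° / sin 20°
V₂ = 22.0 × 0.6293/0.3420 = 40.5 m s⁻¹

40.5 m s⁻¹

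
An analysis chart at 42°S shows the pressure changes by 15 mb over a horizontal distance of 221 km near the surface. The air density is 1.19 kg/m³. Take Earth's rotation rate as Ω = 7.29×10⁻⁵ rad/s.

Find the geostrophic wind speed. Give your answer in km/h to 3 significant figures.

210 km/h

Coriolis parameter at 42°S:
f = 2Ω sin φ = 2 × 7.29×10⁻⁵ × sin 42° = 9.76×10⁻⁵ s⁻¹
Pressure gradient: |∂P/∂n| = 1500 Pa / 221000 m = 6.79×10⁻³ Pa/m
Geostrophic balance (pressure-gradient force = Coriolis force):
V_g = (1/(fρ)) |∂P/∂n| = 6.79×10⁻³ / (9.76×10⁻⁵ × 1.19) = 58.5 m/s
Converting: 58.5 m/s × 3.6 = 210 km/h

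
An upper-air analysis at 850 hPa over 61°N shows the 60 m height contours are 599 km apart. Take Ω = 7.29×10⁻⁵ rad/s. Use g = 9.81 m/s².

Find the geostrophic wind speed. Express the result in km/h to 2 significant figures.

28 km/h

Coriolis parameter at 61°N:
f = 2Ω sin φ = 2 × 7.29×10⁻⁵ × sin 61° = 1.28×10⁻⁴ s⁻¹
Height gradient: |∂Z/∂n| = 60 m / 599000 m = 1.00×10⁻⁴
On a pressure surface, geostrophic balance gives V_g = (g/f)|∂Z/∂n|:
V_g = 9.81 × 1.00×10⁻⁴ / 1.28×10⁻⁴ = 7.71 m/s
Converting: 7.71 m/s × 3.6 = 28 km/h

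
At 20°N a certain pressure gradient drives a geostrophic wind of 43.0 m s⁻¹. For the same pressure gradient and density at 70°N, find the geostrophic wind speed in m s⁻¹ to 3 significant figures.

15.7 m s⁻¹

With the same pressure gradient and density, V_g ∝ 1/f ∝ 1/sin φ.
V₂ = V₁ · sin φ₁ / sin φ₂ = 43.0 × sin 20° / sin 70°
V₂ = 43.0 × 0.3420/0.9397 = 15.7 m s⁻¹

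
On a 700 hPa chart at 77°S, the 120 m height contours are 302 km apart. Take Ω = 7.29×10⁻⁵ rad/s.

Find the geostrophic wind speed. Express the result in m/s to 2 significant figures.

Coriolis parameter at 77°S:
f = 2Ω sin φ = 2 × 7.29×10⁻⁵ × sin 77° = 1.42×10⁻⁴ s⁻¹
Height gradient: |∂Z/∂n| = 120 m / 302000 m = 3.97×10⁻⁴
On a pressure surface, geostrophic balance gives V_g = (g/f)|∂Z/∂n|:
V_g = 9.81 × 3.97×10⁻⁴ / 1.42×10⁻⁴ = 27.4 m/s

27 m/s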